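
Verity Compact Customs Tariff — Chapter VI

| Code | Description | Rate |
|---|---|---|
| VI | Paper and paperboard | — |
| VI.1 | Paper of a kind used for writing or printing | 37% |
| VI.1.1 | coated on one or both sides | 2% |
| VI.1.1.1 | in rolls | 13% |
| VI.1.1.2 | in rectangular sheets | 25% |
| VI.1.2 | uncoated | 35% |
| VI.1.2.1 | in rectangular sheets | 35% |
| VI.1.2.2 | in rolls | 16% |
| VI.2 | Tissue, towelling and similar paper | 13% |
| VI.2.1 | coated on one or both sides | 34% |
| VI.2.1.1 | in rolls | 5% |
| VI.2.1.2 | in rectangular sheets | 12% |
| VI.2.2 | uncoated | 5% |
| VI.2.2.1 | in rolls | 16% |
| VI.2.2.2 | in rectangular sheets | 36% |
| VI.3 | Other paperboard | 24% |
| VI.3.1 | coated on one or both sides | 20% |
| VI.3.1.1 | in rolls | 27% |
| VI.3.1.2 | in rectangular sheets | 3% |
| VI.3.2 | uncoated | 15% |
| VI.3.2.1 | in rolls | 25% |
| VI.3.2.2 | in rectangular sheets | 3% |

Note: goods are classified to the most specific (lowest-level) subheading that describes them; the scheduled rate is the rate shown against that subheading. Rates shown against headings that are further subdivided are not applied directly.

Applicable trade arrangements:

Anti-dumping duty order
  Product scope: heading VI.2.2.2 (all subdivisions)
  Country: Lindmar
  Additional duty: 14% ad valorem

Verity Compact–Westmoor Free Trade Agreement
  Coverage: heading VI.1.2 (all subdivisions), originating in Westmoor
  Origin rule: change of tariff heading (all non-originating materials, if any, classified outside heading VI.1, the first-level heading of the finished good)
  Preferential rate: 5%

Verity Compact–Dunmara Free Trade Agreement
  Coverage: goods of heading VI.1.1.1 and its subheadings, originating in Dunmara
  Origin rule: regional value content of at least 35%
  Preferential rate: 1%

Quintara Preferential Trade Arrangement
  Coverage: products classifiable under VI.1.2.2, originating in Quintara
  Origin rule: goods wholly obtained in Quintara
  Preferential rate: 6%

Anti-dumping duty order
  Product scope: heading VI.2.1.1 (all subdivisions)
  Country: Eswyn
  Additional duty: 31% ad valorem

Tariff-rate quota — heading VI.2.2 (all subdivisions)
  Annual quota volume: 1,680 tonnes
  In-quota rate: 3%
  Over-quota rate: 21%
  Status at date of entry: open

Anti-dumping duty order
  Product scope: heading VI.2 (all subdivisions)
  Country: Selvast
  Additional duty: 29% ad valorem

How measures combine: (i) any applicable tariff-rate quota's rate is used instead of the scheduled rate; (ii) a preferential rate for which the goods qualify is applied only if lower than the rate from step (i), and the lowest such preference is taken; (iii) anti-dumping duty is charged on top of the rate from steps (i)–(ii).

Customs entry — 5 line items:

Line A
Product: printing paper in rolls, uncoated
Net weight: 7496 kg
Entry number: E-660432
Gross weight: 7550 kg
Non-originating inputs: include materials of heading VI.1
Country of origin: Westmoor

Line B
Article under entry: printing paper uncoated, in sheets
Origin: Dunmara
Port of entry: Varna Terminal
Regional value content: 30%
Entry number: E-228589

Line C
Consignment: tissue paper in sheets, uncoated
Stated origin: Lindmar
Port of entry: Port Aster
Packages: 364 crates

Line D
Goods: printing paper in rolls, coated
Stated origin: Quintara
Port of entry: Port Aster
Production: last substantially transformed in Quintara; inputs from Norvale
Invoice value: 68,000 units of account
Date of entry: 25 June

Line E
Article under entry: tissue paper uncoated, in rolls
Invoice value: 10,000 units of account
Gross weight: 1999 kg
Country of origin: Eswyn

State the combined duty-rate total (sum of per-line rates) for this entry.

84%

Line A: printing paper → VI.1; uncoated → VI.1.2; in rolls → VI.1.2.2. Scheduled 16%. Westmoor agreement on VI.1.2: CTH not met. → 16%.
Line B: printing paper → VI.1; uncoated → VI.1.2; in sheets → VI.1.2.1. Scheduled 35%. Dunmara agreement on VI.1.1.1: VI.1.2.1 not covered. → 35%.
Line C: tissue paper → VI.2; uncoated → VI.2.2; in sheets → VI.2.2.2. Scheduled 36%. quota on VI.2.2 open → in-quota 3%; anti-dumping (Lindmar, VI.2.2.2): +14%; total 3% + 14% = 17%. → 17%.
Line D: printing paper → VI.1; coated → VI.1.1; in rolls → VI.1.1.1. Scheduled 13%. Quintara agreement on VI.1.2.2: VI.1.1.1 not covered. → 13%.
Line E: tissue paper → VI.2; uncoated → VI.2.2; in rolls → VI.2.2.1. Scheduled 16%. quota on VI.2.2 open → in-quota 3%. → 3%.
Sum: 16% + 35% + 17% + 13% + 3% = 84%.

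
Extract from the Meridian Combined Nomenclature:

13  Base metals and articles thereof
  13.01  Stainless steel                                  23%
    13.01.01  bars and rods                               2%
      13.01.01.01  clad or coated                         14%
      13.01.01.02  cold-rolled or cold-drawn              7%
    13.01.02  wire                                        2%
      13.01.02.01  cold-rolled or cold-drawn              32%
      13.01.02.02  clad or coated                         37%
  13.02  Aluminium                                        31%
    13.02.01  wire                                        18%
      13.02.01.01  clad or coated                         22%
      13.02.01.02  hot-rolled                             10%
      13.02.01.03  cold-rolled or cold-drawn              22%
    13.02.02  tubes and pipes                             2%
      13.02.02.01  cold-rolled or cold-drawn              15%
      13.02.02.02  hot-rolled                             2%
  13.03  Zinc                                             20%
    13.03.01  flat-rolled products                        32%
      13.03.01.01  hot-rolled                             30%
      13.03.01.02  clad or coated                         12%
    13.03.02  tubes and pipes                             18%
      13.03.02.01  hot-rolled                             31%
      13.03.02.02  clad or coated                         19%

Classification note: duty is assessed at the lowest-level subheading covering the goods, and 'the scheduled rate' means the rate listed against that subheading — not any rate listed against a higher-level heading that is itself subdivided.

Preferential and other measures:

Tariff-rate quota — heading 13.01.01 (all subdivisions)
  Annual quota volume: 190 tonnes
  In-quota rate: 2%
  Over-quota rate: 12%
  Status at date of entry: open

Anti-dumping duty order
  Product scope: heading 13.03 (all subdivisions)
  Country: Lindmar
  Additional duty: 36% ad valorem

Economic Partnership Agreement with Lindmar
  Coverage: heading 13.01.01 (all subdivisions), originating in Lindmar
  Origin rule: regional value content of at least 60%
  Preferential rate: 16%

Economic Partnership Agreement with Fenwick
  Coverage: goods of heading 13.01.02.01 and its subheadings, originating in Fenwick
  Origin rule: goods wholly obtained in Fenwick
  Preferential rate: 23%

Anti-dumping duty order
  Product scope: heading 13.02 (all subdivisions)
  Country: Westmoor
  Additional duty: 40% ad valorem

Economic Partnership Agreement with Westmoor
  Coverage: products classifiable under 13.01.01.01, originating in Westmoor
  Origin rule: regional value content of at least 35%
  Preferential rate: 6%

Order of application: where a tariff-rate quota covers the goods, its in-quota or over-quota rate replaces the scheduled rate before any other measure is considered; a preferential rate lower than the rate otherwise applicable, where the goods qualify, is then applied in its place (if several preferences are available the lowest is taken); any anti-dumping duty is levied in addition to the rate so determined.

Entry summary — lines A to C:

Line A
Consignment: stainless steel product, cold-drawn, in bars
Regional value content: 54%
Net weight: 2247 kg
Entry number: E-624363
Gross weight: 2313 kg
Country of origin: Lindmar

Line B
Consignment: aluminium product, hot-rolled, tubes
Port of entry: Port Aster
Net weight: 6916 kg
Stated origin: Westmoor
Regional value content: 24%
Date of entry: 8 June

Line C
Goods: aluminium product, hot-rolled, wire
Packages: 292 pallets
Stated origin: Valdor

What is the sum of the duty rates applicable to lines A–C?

54%

Line A: stainless steel → 13.01; in bars → 13.01.01; cold-drawn → 13.01.01.02. Scheduled 7%. quota on 13.01.01 open → in-quota 2%; Lindmar agreement on 13.01.01: RVC < 60%. → 2%.
Line B: aluminium → 13.02; tubes → 13.02.02; hot-rolled → 13.02.02.02. Scheduled 2%. Westmoor agreement on 13.01.01.01: 13.02.02.02 not covered; anti-dumping (Westmoor, 13.02): +40%; total 2% + 40% = 42%. → 42%.
Line C: aluminium → 13.02; wire → 13.02.01; hot-rolled → 13.02.01.02. Scheduled 10%. No special measure applies. → 10%.
Sum: 2% + 42% + 10% = 54%.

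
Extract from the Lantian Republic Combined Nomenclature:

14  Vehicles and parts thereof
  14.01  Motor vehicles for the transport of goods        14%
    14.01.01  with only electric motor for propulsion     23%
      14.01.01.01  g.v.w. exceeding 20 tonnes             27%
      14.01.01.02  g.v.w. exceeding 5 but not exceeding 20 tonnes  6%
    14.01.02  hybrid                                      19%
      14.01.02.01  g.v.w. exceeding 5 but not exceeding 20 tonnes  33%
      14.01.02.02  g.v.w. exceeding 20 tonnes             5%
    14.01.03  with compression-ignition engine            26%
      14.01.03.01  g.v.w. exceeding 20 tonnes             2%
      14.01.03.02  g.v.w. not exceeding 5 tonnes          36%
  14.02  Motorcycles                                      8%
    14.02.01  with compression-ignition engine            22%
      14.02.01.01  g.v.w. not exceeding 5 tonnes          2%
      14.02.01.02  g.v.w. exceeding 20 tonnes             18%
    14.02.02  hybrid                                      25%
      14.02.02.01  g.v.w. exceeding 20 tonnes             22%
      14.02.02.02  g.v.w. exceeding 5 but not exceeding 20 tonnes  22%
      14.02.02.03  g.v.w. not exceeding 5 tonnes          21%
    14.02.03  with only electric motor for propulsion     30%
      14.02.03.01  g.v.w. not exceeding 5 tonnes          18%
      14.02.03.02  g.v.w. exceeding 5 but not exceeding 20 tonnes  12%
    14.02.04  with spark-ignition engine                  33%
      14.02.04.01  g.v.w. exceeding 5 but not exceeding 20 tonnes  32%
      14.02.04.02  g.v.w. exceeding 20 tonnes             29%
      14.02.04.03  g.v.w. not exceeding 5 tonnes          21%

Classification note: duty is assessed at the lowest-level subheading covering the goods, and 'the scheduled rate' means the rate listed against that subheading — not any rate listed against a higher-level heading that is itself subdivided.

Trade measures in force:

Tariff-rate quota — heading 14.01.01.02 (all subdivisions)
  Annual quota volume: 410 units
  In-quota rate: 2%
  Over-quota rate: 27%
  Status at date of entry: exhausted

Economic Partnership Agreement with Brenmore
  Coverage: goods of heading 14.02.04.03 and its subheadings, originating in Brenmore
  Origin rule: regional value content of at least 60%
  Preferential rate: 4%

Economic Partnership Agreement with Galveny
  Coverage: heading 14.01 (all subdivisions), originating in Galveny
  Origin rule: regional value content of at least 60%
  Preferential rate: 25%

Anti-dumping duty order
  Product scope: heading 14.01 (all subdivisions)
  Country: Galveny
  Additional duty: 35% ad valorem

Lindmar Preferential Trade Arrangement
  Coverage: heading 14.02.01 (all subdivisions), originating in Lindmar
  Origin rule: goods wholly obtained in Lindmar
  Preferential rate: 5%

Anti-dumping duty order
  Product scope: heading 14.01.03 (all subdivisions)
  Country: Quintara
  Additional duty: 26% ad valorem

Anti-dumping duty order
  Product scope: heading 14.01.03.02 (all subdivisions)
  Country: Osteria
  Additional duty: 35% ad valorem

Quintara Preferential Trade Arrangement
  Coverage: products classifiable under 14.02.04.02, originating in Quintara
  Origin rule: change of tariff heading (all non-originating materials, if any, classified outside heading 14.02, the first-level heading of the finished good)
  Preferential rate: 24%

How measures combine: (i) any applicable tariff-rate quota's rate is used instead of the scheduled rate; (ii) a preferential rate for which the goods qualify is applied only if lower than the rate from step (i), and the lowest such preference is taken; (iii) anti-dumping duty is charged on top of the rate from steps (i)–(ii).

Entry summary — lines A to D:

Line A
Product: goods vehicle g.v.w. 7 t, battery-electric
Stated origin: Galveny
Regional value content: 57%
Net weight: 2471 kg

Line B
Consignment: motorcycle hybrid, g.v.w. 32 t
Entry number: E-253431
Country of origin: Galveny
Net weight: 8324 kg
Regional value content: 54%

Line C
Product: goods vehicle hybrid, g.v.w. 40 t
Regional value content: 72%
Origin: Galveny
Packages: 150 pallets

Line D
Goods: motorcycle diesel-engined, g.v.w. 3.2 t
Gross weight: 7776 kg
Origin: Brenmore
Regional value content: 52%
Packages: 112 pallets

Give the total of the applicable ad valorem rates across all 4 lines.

126%

Line A: goods vehicle → 14.01; battery-electric → 14.01.01; g.v.w. 7 t → 14.01.01.02. Scheduled 6%. quota on 14.01.01.02 exhausted → over-quota 27%; Galveny agreement on 14.01: RVC < 60%; anti-dumping (Galveny, 14.01): +35%; total 27% + 35% = 62%. → 62%.
Line B: motorcycle → 14.02; hybrid → 14.02.02; g.v.w. 32 t → 14.02.02.01. Scheduled 22%. Galveny agreement on 14.01: 14.02.02.01 not covered. → 22%.
Line C: goods vehicle → 14.01; hybrid → 14.01.02; g.v.w. 40 t → 14.01.02.02. Scheduled 5%. Galveny agreement on 14.01: RVC ≥ 60% → 25% available; preference 25% not lower than 5% → no reduction; anti-dumping (Galveny, 14.01): +35%; total 5% + 35% = 40%. → 40%.
Line D: motorcycle → 14.02; diesel-engined → 14.02.01; g.v.w. 3.2 t → 14.02.01.01. Scheduled 2%. Brenmore agreement on 14.02.04.03: 14.02.01.01 not covered. → 2%.
Sum: 62% + 22% + 40% + 2% = 126%.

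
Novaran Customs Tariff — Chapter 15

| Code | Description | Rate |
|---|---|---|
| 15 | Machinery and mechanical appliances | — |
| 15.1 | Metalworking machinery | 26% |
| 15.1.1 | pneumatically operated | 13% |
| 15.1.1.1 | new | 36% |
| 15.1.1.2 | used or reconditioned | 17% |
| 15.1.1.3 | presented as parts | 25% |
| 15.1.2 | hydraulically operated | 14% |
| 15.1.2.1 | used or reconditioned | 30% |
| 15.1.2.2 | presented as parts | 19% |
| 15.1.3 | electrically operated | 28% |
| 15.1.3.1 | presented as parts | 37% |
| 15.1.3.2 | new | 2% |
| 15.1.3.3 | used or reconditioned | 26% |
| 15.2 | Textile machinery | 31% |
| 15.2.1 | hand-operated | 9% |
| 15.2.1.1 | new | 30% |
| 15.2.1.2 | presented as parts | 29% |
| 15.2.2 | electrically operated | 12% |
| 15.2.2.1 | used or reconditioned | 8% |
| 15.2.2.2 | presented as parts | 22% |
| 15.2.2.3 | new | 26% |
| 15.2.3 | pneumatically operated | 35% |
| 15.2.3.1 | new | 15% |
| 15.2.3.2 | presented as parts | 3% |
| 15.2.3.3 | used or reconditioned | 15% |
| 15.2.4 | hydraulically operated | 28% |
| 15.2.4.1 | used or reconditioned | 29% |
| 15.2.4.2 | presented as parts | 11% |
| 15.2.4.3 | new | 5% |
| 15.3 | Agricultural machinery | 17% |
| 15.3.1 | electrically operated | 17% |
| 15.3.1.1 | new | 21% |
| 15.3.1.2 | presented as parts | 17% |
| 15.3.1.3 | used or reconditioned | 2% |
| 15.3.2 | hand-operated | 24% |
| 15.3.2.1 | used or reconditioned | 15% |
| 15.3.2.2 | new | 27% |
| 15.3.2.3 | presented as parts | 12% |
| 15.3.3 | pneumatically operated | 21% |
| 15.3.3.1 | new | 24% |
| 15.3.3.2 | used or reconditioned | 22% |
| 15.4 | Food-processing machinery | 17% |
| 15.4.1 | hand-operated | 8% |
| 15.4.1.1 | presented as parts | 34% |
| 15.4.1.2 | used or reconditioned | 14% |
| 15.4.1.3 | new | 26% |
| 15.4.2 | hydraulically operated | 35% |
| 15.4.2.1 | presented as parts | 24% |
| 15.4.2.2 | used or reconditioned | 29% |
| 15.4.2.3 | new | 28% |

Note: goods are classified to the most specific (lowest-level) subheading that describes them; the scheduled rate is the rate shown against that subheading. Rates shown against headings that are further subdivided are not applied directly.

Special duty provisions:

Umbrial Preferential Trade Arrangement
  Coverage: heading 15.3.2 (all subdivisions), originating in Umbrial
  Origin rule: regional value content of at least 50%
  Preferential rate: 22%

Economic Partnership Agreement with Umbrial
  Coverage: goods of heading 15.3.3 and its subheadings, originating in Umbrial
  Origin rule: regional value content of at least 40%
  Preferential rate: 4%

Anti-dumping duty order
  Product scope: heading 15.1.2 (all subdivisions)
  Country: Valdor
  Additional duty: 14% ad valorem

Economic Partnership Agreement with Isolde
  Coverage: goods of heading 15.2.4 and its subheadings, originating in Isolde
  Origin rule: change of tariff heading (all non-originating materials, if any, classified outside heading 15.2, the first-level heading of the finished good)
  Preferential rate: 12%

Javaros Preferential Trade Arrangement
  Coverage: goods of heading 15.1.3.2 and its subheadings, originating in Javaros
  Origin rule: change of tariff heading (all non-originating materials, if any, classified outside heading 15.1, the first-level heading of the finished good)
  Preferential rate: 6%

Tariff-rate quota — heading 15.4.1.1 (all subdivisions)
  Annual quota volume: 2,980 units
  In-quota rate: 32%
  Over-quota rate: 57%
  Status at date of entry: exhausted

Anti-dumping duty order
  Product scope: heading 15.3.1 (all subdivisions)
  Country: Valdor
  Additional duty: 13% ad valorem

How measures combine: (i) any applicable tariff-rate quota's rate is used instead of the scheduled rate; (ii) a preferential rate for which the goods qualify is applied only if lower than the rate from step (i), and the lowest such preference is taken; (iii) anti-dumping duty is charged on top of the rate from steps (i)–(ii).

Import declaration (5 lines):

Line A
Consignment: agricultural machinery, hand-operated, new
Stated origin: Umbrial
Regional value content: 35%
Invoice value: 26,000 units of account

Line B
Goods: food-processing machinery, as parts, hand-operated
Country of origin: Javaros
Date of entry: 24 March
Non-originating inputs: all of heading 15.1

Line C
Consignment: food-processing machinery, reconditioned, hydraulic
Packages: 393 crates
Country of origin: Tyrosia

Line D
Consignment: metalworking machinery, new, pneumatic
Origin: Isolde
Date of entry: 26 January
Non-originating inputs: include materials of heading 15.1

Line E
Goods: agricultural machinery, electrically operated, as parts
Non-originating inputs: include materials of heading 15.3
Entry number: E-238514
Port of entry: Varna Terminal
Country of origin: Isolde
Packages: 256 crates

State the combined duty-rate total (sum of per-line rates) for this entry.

166%

Line A: agricultural → 15.3; hand-operated → 15.3.2; new → 15.3.2.2. Scheduled 27%. Umbrial agreement on 15.3.2: RVC < 50%; Umbrial agreement on 15.3.3: 15.3.2.2 not covered. → 27%.
Line B: food-processing → 15.4; hand-operated → 15.4.1; as parts → 15.4.1.1. Scheduled 34%. quota on 15.4.1.1 exhausted → over-quota 57%; Javaros agreement on 15.1.3.2: 15.4.1.1 not covered. → 57%.
Line C: food-processing → 15.4; hydraulic → 15.4.2; reconditioned → 15.4.2.2. Scheduled 29%. No special measure applies. → 29%.
Line D: metalworking → 15.1; pneumatic → 15.1.1; new → 15.1.1.1. Scheduled 36%. Isolde agreement on 15.2.4: 15.1.1.1 not covered. → 36%.
Line E: agricultural → 15.3; electrically operated → 15.3.1; as parts → 15.3.1.2. Scheduled 17%. Isolde agreement on 15.2.4: 15.3.1.2 not covered. → 17%.
Sum: 27% + 57% + 29% + 36% + 17% = 166%.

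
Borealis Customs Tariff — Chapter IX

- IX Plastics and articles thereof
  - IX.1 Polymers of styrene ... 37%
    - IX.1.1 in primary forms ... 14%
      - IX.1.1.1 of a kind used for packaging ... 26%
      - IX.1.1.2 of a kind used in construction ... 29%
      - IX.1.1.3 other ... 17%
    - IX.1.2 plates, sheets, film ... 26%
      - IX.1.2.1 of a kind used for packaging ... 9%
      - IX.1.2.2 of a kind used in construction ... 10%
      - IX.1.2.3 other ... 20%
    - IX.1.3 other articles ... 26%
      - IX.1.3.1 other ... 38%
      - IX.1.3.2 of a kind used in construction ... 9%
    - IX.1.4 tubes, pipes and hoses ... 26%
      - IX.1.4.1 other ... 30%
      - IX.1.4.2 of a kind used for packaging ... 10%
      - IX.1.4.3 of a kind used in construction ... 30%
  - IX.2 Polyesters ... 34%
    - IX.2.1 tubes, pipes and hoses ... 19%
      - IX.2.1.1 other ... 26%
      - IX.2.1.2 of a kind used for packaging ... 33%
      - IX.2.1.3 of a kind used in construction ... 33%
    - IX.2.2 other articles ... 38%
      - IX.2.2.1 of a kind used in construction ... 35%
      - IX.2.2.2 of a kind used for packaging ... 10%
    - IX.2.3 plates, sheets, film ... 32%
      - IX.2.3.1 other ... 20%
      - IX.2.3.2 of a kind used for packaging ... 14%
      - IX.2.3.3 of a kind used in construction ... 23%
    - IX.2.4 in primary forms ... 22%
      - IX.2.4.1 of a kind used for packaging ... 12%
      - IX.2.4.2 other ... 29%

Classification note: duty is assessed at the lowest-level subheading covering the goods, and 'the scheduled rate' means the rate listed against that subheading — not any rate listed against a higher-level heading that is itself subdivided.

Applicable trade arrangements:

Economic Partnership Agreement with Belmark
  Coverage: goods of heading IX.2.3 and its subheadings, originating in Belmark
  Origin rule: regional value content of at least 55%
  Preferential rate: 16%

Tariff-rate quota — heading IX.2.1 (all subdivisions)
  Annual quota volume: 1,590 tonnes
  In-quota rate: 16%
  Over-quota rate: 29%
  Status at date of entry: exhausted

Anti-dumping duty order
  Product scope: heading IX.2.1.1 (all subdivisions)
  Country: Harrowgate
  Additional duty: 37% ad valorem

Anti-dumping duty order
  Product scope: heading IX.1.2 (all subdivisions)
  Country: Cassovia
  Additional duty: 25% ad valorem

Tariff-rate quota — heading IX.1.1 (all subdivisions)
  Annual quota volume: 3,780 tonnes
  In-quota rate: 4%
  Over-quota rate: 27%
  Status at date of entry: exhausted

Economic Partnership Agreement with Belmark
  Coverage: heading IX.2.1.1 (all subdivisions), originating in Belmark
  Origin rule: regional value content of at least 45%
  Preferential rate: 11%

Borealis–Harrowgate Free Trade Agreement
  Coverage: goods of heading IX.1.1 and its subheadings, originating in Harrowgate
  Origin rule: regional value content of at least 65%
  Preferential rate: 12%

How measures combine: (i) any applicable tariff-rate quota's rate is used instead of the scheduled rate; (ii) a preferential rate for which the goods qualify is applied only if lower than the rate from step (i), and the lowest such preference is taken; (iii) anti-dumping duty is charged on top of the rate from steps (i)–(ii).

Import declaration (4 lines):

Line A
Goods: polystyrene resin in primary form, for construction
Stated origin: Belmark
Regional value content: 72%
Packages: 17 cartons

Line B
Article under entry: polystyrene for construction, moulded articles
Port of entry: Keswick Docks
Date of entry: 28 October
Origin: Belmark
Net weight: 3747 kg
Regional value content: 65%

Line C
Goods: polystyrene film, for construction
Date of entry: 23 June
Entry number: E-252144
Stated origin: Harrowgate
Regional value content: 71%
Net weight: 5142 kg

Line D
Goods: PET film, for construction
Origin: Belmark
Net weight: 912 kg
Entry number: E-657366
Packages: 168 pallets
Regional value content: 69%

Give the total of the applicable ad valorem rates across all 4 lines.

Line A: polystyrene → IX.1; resin in primary form → IX.1.1; for construction → IX.1.1.2. Scheduled 29%. quota on IX.1.1 exhausted → over-quota 27%; Belmark agreement on IX.2.3: IX.1.1.2 not covered; Belmark agreement on IX.2.1.1: IX.1.1.2 not covered. → 27%.
Line B: polystyrene → IX.1; moulded articles → IX.1.3; for construction → IX.1.3.2. Scheduled 9%. Belmark agreement on IX.2.3: IX.1.3.2 not covered; Belmark agreement on IX.2.1.1: IX.1.3.2 not covered. → 9%.
Line C: polystyrene → IX.1; film → IX.1.2; for construction → IX.1.2.2. Scheduled 10%. Harrowgate agreement on IX.1.1: IX.1.2.2 not covered. → 10%.
Line D: PET → IX.2; film → IX.2.3; for construction → IX.2.3.3. Scheduled 23%. Belmark agreement on IX.2.3: RVC ≥ 55% → 16% available; Belmark agreement on IX.2.1.1: IX.2.3.3 not covered; preferential 16%. → 16%.
Sum: 27% + 9% + 10% + 16% = 62%.

62%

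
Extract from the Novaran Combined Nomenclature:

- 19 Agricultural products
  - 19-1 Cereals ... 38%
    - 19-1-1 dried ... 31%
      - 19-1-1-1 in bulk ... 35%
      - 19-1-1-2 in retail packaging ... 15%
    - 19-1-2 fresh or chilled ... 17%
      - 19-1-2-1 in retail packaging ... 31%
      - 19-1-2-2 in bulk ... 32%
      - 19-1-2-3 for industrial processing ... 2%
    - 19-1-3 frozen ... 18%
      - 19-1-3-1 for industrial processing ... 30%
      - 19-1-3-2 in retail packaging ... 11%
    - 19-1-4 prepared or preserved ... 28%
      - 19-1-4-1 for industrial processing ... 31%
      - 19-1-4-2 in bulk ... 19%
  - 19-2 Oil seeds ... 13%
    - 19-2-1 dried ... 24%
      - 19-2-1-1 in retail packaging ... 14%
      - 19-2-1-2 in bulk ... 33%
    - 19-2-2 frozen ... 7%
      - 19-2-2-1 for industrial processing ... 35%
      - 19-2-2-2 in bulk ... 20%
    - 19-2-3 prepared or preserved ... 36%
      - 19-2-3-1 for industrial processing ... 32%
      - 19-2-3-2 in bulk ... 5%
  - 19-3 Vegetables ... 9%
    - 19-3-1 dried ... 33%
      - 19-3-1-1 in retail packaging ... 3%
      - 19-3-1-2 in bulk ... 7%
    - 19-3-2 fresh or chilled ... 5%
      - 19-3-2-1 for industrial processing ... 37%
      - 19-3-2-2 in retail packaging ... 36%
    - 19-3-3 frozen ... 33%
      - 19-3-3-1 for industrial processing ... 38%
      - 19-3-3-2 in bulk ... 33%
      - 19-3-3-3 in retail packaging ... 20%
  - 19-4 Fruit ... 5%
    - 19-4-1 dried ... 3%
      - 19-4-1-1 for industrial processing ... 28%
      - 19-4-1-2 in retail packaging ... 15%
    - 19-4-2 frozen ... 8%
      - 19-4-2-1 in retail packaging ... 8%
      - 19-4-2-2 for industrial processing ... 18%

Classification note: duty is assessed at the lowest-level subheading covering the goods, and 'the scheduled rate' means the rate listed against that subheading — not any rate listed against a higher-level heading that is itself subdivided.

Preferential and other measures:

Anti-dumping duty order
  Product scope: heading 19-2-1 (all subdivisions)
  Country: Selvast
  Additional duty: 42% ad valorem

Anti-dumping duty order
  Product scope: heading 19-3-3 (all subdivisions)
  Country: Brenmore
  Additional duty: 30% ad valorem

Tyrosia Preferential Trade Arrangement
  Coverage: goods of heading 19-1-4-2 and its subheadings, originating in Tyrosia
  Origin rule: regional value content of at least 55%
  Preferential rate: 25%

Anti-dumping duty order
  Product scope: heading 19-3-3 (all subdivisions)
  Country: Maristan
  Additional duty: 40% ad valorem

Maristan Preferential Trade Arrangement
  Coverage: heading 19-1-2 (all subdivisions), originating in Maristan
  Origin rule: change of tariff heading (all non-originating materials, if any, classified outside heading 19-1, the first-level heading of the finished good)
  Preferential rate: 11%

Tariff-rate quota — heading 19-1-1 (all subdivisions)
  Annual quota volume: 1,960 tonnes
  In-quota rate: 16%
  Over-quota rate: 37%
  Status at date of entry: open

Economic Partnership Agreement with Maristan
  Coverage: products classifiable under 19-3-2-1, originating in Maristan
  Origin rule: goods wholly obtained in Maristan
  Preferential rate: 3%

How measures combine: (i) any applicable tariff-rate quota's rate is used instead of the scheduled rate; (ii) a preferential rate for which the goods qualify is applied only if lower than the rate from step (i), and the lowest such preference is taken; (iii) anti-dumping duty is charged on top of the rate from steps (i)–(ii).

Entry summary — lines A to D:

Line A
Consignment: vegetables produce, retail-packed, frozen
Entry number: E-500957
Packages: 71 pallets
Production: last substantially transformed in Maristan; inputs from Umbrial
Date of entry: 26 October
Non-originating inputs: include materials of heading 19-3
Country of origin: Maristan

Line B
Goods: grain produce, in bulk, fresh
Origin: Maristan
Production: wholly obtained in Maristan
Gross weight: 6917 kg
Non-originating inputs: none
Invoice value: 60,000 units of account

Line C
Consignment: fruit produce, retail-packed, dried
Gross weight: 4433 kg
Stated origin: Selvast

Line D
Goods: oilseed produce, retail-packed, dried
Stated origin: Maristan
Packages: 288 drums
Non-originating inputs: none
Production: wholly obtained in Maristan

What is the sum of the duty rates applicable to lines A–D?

Line A: vegetables → 19-3; frozen → 19-3-3; retail-packed → 19-3-3-3. Scheduled 20%. Maristan agreement on 19-1-2: 19-3-3-3 not covered; Maristan agreement on 19-3-2-1: 19-3-3-3 not covered; anti-dumping (Maristan, 19-3-3): +40%; total 20% + 40% = 60%. → 60%.
Line B: grain → 19-1; fresh → 19-1-2; in bulk → 19-1-2-2. Scheduled 32%. Maristan agreement on 19-1-2: CTH met → 11% available; Maristan agreement on 19-3-2-1: 19-1-2-2 not covered; preferential 11%. → 11%.
Line C: fruit → 19-4; dried → 19-4-1; retail-packed → 19-4-1-2. Scheduled 15%. No special measure applies. → 15%.
Line D: oilseed → 19-2; dried → 19-2-1; retail-packed → 19-2-1-1. Scheduled 14%. Maristan agreement on 19-1-2: 19-2-1-1 not covered; Maristan agreement on 19-3-2-1: 19-2-1-1 not covered. → 14%.
Sum: 60% + 11% + 15% + 14% = 100%.

100%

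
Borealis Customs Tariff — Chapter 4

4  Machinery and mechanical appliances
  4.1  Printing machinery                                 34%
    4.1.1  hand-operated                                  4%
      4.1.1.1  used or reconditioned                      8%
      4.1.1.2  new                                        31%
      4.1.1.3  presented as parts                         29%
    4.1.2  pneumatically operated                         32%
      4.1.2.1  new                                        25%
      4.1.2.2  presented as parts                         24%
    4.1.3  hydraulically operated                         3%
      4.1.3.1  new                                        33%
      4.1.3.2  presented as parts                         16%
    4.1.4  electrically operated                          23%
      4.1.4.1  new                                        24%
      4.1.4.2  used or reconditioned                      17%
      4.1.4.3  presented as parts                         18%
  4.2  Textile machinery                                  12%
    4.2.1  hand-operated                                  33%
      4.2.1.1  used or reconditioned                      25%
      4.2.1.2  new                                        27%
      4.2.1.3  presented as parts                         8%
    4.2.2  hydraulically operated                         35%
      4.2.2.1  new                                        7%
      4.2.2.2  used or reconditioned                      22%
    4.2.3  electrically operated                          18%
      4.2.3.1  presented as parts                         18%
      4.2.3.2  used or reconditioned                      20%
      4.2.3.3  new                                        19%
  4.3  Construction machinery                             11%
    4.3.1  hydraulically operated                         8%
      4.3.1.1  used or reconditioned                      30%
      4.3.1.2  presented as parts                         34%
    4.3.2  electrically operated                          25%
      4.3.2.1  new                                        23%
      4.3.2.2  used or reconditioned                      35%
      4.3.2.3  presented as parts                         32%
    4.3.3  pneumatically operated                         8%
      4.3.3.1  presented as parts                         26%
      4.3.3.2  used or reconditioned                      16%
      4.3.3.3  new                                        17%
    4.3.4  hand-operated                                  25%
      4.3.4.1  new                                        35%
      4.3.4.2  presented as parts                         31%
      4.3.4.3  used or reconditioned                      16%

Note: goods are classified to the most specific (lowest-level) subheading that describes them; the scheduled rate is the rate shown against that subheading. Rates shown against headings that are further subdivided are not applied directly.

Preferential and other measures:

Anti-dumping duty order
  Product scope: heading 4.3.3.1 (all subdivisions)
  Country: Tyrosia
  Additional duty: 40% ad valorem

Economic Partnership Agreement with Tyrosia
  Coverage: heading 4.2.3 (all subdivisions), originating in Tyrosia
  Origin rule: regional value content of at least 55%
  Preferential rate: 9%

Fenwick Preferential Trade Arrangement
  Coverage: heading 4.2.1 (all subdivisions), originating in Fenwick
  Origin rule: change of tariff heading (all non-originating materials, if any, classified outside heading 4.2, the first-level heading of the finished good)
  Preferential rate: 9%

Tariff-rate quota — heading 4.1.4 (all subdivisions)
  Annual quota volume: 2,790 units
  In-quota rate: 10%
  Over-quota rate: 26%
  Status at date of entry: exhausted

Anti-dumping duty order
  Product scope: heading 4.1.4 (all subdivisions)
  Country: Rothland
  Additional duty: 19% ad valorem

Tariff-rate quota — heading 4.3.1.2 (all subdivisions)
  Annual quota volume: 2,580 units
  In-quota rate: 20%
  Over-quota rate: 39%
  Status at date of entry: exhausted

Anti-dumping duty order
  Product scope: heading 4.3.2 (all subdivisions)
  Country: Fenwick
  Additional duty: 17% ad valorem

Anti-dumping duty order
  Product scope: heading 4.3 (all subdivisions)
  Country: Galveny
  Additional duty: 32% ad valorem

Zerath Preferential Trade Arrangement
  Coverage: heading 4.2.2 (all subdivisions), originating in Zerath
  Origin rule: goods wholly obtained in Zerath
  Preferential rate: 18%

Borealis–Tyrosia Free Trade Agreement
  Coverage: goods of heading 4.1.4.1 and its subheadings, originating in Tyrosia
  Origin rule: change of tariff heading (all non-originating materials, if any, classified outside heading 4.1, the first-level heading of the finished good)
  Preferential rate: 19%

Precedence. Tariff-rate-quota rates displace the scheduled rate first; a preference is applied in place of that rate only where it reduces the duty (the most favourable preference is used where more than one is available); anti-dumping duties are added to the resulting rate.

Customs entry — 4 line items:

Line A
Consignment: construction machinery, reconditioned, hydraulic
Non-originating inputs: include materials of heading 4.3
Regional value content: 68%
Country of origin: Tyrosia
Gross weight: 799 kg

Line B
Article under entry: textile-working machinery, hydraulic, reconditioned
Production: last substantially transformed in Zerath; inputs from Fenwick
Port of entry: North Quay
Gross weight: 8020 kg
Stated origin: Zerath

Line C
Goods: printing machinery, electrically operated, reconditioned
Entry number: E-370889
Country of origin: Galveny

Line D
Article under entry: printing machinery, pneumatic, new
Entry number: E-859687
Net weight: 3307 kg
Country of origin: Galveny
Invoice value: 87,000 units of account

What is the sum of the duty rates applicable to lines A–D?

103%

Line A: construction → 4.3; hydraulic → 4.3.1; reconditioned → 4.3.1.1. Scheduled 30%. Tyrosia agreement on 4.2.3: 4.3.1.1 not covered; Tyrosia agreement on 4.1.4.1: 4.3.1.1 not covered. → 30%.
Line B: textile-working → 4.2; hydraulic → 4.2.2; reconditioned → 4.2.2.2. Scheduled 22%. Zerath agreement on 4.2.2: not wholly obtained. → 22%.
Line C: printing → 4.1; electrically operated → 4.1.4; reconditioned → 4.1.4.2. Scheduled 17%. quota on 4.1.4 exhausted → over-quota 26%. → 26%.
Line D: printing → 4.1; pneumatic → 4.1.2; new → 4.1.2.1. Scheduled 25%. No special measure applies. → 25%.
Sum: 30% + 22% + 26% + 25% = 103%.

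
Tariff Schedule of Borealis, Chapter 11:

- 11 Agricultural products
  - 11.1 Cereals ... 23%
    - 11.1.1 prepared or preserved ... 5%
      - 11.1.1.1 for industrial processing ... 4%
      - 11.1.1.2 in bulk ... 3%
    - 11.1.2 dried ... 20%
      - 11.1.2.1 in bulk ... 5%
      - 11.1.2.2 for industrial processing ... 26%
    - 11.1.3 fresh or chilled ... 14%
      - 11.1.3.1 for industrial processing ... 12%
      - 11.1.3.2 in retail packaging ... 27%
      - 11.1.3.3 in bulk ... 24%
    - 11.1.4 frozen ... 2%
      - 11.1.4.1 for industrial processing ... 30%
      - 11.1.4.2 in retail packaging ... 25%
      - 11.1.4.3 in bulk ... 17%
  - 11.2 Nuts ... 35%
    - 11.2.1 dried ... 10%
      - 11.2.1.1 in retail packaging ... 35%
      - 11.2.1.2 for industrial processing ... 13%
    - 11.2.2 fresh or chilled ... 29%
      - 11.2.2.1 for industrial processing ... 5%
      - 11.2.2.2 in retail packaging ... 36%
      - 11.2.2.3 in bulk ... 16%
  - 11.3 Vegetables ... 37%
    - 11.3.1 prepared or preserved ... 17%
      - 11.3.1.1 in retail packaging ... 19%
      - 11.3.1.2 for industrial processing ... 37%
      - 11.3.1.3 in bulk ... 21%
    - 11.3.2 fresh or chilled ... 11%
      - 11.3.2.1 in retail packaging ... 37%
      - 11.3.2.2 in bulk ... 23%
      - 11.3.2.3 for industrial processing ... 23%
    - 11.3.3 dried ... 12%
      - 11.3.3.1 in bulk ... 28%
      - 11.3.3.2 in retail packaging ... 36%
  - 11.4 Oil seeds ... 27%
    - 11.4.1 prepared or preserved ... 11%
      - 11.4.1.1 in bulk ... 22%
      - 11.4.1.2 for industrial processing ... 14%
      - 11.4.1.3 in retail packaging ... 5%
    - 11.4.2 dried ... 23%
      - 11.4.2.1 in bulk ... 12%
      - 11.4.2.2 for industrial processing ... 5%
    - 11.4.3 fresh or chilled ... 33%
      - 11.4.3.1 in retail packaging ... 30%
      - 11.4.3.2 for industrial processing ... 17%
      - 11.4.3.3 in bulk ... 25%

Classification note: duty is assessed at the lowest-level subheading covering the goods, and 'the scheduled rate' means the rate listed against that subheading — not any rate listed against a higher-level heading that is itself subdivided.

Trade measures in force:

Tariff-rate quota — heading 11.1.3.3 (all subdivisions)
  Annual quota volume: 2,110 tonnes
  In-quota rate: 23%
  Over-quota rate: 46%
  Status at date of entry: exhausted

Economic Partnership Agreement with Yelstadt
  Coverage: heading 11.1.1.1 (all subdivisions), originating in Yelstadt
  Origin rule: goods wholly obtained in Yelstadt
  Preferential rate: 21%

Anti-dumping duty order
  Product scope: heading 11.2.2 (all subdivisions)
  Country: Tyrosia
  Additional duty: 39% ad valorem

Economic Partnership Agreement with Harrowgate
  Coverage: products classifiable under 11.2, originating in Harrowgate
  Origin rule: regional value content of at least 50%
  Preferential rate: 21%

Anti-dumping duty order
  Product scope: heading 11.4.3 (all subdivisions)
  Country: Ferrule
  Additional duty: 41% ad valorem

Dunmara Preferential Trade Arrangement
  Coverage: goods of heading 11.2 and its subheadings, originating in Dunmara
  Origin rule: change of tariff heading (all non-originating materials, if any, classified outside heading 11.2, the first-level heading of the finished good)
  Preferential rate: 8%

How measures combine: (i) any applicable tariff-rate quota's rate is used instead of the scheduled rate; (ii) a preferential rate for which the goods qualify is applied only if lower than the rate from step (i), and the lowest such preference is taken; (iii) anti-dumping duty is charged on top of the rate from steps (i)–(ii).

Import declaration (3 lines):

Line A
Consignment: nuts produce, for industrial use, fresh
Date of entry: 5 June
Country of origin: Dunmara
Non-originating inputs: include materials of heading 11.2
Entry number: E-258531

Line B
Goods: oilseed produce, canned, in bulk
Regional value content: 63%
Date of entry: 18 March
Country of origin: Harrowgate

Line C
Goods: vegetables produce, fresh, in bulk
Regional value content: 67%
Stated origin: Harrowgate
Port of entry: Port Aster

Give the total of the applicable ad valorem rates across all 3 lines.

50%

Line A: nuts → 11.2; fresh → 11.2.2; for industrial use → 11.2.2.1. Scheduled 5%. Dunmara agreement on 11.2: CTH not met. → 5%.
Line B: oilseed → 11.4; canned → 11.4.1; in bulk → 11.4.1.1. Scheduled 22%. Harrowgate agreement on 11.2: 11.4.1.1 not covered. → 22%.
Line C: vegetables → 11.3; fresh → 11.3.2; in bulk → 11.3.2.2. Scheduled 23%. Harrowgate agreement on 11.2: 11.3.2.2 not covered. → 23%.
Sum: 5% + 22% + 23% = 50%.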